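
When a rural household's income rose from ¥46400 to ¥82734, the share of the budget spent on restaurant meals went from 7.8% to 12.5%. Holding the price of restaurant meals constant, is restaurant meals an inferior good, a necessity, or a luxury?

The budget share rises as income rises, so η > 1.

luxury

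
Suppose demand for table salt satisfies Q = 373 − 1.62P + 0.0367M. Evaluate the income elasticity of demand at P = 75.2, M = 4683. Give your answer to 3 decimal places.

0.406

At P = 75.2, M = 4683: Q = 423.042.
Holding P constant, ∂Q/∂M = 0.0367.
η_M = (∂Q/∂M)·(M/Q) = 0.0367 × (4683/423.042) = 0.406.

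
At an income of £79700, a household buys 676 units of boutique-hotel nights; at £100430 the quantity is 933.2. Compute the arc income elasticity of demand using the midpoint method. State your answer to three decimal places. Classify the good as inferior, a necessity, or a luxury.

1.389 (luxury)

ΔQ = 933.2 − 676 = 257.2; midpoint Q̄ = (676 + 933.2)/2 = 804.6.
ΔI = 100430 − 79700 = 20730; midpoint Ī = (79700 + 100430)/2 = 90065.
η = (ΔQ/Q̄) ÷ (ΔI/Ī) = (257.2/804.6) ÷ (20730/90065) = 1.389.
η > 1 ⇒ luxury.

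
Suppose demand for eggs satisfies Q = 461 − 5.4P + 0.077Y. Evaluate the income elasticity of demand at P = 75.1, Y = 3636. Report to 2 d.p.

0.83

At P = 75.1, Y = 3636: Q = 335.432.
Holding P constant, ∂Q/∂Y = 0.077.
η_Y = (∂Q/∂Y)·(Y/Q) = 0.077 × (3636/335.432) = 0.83.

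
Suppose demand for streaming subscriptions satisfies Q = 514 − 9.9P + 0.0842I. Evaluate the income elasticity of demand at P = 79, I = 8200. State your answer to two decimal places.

At P = 79, I = 8200: Q = 422.340.
Holding P constant, ∂Q/∂I = 0.0842.
η_I = (∂Q/∂I)·(I/Q) = 0.0842 × (8200/422.340) = 1.63.

1.63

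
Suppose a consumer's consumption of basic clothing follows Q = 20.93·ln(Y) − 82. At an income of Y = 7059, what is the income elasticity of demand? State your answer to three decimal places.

0.202

At Y = 7059: Q = 103.483.
dQ/dY = 20.93/Y = 0.00296501 at this income.
η = (dQ/dY)·(Y/Q) = 0.00296501 × (7059/103.483) = 0.202.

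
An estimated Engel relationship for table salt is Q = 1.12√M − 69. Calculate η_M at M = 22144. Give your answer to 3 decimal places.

0.853

At M = 22144: Q = 97.666.
dQ/dM = 1.12/(2√M) = 0.00376322 at this income.
η = (dQ/dM)·(M/Q) = 0.00376322 × (22144/97.666) = 0.853.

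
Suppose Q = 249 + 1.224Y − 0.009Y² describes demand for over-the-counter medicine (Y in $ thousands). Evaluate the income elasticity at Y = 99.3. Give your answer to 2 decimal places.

-0.20

At Y = 99.3: Q = 281.7988.
dQ/dY = 1.224 − 0.018Y = -0.56340.
η = (dQ/dY)·(Y/Q) = -0.56340 × (99.3/281.7988) = -0.20.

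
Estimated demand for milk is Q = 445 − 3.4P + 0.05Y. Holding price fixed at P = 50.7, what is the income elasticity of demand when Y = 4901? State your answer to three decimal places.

0.473

At P = 50.7, Y = 4901: Q = 517.670.
Holding P constant, ∂Q/∂Y = 0.05.
η_Y = (∂Q/∂Y)·(Y/Q) = 0.05 × (4901/517.670) = 0.473.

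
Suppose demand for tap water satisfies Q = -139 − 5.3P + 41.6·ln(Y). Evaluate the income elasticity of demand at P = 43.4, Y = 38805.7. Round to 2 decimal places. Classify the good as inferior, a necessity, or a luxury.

At P = 43.4, Y = 38805.7: Q = 70.539.
Holding P constant, ∂Q/∂Y = 41.6/Y = 0.00107201.
η_Y = (∂Q/∂Y)·(Y/Q) = 0.00107201 × (38805.7/70.539) = 0.59.
Since 0 < η < 1, this is a necessity.

0.59 (necessity)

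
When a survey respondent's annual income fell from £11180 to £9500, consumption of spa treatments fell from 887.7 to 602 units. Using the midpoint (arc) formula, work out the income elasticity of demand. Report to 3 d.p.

ΔQ = 602 − 887.7 = -285.7; midpoint Q̄ = (887.7 + 602)/2 = 744.85.
ΔI = 9500 − 11180 = -1680; midpoint Ī = (11180 + 9500)/2 = 10340.
η = (ΔQ/Q̄) ÷ (ΔI/Ī) = (-285.7/744.85) ÷ (-1680/10340) = 2.361.

2.361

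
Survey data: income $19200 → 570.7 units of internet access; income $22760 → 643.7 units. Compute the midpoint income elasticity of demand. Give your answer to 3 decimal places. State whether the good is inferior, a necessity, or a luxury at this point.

ΔQ = 643.7 − 570.7 = 73; midpoint Q̄ = (570.7 + 643.7)/2 = 607.2.
ΔI = 22760 − 19200 = 3560; midpoint Ī = (19200 + 22760)/2 = 20980.
η = (ΔQ/Q̄) ÷ (ΔI/Ī) = (73/607.2) ÷ (3560/20980) = 0.709.
0 < η < 1 ⇒ necessity.

0.709 (necessity)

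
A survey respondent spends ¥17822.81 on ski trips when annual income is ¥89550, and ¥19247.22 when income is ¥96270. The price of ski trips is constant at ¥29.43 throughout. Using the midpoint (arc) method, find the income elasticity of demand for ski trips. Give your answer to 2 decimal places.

With a constant price, Q₁ = 17822.81/29.43 = 605.600 and Q₂ = 19247.22/29.43 = 654.000 (equivalently, work directly with expenditure since P cancels).
Midpoint %ΔQ = (19247.22 − 17822.81)/18535.02 = 0.07685; midpoint %ΔI = (96270 − 89550)/92910 = 0.07233.
η = 0.07685 / 0.07233 = 1.06.

1.06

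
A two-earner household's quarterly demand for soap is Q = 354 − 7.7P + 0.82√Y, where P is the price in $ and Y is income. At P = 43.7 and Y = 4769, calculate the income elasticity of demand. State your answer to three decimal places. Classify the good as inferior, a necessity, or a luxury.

At P = 43.7, Y = 4769: Q = 74.138.
Holding P constant, ∂Q/∂Y = 0.82/(2√Y) = 0.00593704.
η_Y = (∂Q/∂Y)·(Y/Q) = 0.00593704 × (4769/74.138) = 0.382.
Since 0 < η < 1, this is a necessity.

0.382 (necessity)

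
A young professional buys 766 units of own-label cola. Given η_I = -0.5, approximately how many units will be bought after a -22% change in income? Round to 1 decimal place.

850.3

%ΔQ ≈ η × %ΔI = -0.5 × (-22%) = 11%.
New Q ≈ 766 × (1 + 0.11) = 850.3.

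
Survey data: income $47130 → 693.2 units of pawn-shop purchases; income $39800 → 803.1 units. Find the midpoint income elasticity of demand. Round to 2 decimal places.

ΔQ = 803.1 − 693.2 = 109.9; midpoint Q̄ = (693.2 + 803.1)/2 = 748.15.
ΔI = 39800 − 47130 = -7330; midpoint Ī = (47130 + 39800)/2 = 43465.
η = (ΔQ/Q̄) ÷ (ΔI/Ī) = (109.9/748.15) ÷ (-7330/43465) = -0.87.

-0.87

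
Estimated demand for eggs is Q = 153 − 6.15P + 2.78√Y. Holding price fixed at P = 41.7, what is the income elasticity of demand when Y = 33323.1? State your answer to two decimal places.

At P = 41.7, Y = 33323.1: Q = 404.023.
Holding P constant, ∂Q/∂Y = 2.78/(2√Y) = 0.00761451.
η_Y = (∂Q/∂Y)·(Y/Q) = 0.00761451 × (33323.1/404.023) = 0.63.

0.63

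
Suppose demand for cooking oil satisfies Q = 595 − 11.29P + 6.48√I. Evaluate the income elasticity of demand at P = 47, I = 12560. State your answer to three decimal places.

At P = 47, I = 12560: Q = 790.593.
Holding P constant, ∂Q/∂I = 6.48/(2√I) = 0.0289101.
η_I = (∂Q/∂I)·(I/Q) = 0.0289101 × (12560/790.593) = 0.459.

0.459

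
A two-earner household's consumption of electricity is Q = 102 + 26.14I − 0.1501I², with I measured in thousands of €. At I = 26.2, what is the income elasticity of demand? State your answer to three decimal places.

At I = 26.2: Q = 683.8334.
dQ/dI = 26.14 − 0.3002I = 18.27476.
η = (dQ/dI)·(I/Q) = 18.27476 × (26.2/683.8334) = 0.700.

0.700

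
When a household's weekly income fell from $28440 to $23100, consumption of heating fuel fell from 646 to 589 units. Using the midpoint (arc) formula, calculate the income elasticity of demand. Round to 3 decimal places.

0.445

ΔQ = 589 − 646 = -57; midpoint Q̄ = (646 + 589)/2 = 617.5.
ΔI = 23100 − 28440 = -5340; midpoint Ī = (28440 + 23100)/2 = 25770.
η = (ΔQ/Q̄) ÷ (ΔI/Ī) = (-57/617.5) ÷ (-5340/25770) = 0.445.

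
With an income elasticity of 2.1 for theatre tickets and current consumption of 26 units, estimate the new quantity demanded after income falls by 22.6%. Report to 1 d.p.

13.7

%ΔQ ≈ η × %ΔI = 2.1 × (-22.6%) = -47.46%.
New Q ≈ 26 × (1 − 0.4746) = 13.7.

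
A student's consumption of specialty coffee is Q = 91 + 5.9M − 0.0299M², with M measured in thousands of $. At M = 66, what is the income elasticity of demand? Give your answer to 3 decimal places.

0.368

At M = 66: Q = 350.1556.
dQ/dM = 5.9 − 0.0598M = 1.95320.
η = (dQ/dM)·(M/Q) = 1.95320 × (66/350.1556) = 0.368.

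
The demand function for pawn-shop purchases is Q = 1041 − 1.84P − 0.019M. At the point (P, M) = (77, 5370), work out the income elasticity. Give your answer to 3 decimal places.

At P = 77, M = 5370: Q = 797.290.
Holding P constant, ∂Q/∂M = −0.019.
η_M = (∂Q/∂M)·(M/Q) = -0.019 × (5370/797.290) = -0.128.

-0.128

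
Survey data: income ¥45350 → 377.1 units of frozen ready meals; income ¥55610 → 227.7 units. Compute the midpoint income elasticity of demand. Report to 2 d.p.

-2.43

ΔQ = 227.7 − 377.1 = -149.4; midpoint Q̄ = (377.1 + 227.7)/2 = 302.4.
ΔI = 55610 − 45350 = 10260; midpoint Ī = (45350 + 55610)/2 = 50480.
η = (ΔQ/Q̄) ÷ (ΔI/Ī) = (-149.4/302.4) ÷ (10260/50480) = -2.43.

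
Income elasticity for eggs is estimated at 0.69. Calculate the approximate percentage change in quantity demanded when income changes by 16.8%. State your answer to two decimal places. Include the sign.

%ΔQ ≈ η × %ΔI = 0.69 × 16.8% = 11.59%.

11.59%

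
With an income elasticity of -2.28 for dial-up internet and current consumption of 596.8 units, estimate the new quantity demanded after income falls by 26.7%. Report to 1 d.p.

%ΔQ ≈ η × %ΔI = -2.28 × (-26.7%) = 60.876%.
New Q ≈ 596.8 × (1 + 0.60876) = 960.1.

960.1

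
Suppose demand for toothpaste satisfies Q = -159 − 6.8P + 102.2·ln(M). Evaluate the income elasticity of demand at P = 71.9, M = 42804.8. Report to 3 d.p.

At P = 71.9, M = 42804.8: Q = 441.982.
Holding P constant, ∂Q/∂M = 102.2/M = 0.00238758.
η_M = (∂Q/∂M)·(M/Q) = 0.00238758 × (42804.8/441.982) = 0.231.

0.231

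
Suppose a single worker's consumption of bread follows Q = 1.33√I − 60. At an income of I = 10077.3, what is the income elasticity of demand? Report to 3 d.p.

At I = 10077.3: Q = 73.513.
dQ/dI = 1.33/(2√I) = 0.00662445 at this income.
η = (dQ/dI)·(I/Q) = 0.00662445 × (10077.3/73.513) = 0.908.

0.908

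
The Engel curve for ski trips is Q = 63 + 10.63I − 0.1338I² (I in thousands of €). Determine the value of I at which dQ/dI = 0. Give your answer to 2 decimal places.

39.72

dQ/dI = 10.63 − 0.2676I.
The good is inferior where dQ/dI < 0. Setting dQ/dI = 0 gives I = 10.63 / 0.2676 = 39.72.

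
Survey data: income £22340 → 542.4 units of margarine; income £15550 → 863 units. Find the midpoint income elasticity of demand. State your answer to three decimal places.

-1.273

ΔQ = 863 − 542.4 = 320.6; midpoint Q̄ = (542.4 + 863)/2 = 702.7.
ΔI = 15550 − 22340 = -6790; midpoint Ī = (22340 + 15550)/2 = 18945.
η = (ΔQ/Q̄) ÷ (ΔI/Ī) = (320.6/702.7) ÷ (-6790/18945) = -1.273.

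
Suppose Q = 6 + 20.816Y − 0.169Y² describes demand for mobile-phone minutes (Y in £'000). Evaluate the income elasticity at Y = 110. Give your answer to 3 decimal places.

At Y = 110: Q = 250.8600.
dQ/dY = 20.816 − 0.338Y = -16.36400.
η = (dQ/dY)·(Y/Q) = -16.36400 × (110/250.8600) = -7.175.

-7.175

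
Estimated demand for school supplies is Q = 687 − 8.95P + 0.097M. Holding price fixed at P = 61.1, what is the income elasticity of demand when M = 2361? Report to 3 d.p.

0.620

At P = 61.1, M = 2361: Q = 369.172.
Holding P constant, ∂Q/∂M = 0.097.
η_M = (∂Q/∂M)·(M/Q) = 0.097 × (2361/369.172) = 0.620.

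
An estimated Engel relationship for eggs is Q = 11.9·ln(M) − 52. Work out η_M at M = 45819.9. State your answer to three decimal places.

At M = 45819.9: Q = 75.716.
dQ/dM = 11.9/M = 0.000259712 at this income.
η = (dQ/dM)·(M/Q) = 0.000259712 × (45819.9/75.716) = 0.157.

0.157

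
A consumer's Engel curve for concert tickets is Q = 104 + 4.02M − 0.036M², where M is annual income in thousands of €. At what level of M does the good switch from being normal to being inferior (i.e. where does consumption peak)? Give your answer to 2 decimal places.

55.83

dQ/dM = 4.02 − 0.072M.
The good is inferior where dQ/dM < 0. Setting dQ/dM = 0 gives M = 4.02 / 0.072 = 55.83.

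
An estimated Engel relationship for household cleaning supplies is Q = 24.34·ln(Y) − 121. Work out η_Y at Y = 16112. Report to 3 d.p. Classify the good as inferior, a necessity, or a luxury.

0.212 (necessity)

At Y = 16112: Q = 114.789.
dQ/dY = 24.34/Y = 0.00151068 at this income.
η = (dQ/dY)·(Y/Q) = 0.00151068 × (16112/114.789) = 0.212.
Since 0 < η < 1, the good is a necessity.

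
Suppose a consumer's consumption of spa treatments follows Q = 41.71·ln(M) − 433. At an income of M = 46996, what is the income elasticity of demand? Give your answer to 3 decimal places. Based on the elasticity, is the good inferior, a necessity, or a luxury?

At M = 46996: Q = 15.709.
dQ/dM = 41.71/M = 0.000887522 at this income.
η = (dQ/dM)·(M/Q) = 0.000887522 × (46996/15.709) = 2.655.
Since η > 1, the good is a luxury.

2.655 (luxury)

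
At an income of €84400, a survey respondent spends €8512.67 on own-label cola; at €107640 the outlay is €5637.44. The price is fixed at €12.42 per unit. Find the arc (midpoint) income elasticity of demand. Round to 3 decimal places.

With a constant price, Q₁ = 8512.67/12.42 = 685.400 and Q₂ = 5637.44/12.42 = 453.900 (equivalently, work directly with expenditure since P cancels).
Midpoint %ΔQ = (5637.44 − 8512.67)/7075.06 = -0.40639; midpoint %ΔI = (107640 − 84400)/96020 = 0.24203.
η = -0.40639 / 0.24203 = -1.679.

-1.679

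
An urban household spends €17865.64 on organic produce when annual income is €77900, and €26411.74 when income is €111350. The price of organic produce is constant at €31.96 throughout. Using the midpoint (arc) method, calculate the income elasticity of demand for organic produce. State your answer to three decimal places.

With a constant price, Q₁ = 17865.64/31.96 = 559.000 and Q₂ = 26411.74/31.96 = 826.400 (equivalently, work directly with expenditure since P cancels).
Midpoint %ΔQ = (26411.74 − 17865.64)/22138.69 = 0.38603; midpoint %ΔI = (111350 − 77900)/94625 = 0.35350.
η = 0.38603 / 0.35350 = 1.092.

1.092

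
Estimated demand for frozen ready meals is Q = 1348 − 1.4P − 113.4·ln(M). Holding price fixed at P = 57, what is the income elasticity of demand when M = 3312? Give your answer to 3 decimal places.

-0.325

At P = 57, M = 3312: Q = 349.058.
Holding P constant, ∂Q/∂M = -113.4/M = -0.0342391.
η_M = (∂Q/∂M)·(M/Q) = -0.0342391 × (3312/349.058) = -0.325.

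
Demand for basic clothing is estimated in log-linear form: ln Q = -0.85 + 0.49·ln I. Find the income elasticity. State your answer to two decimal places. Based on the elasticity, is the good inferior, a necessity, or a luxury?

In a log-linear demand, the coefficient on ln I is the income elasticity.
So η = 0.49.
0 < η < 1 ⇒ necessity.

0.49 (necessity)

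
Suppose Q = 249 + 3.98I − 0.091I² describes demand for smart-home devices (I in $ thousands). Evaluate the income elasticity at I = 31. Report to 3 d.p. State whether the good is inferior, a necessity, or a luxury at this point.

-0.181 (inferior good)

At I = 31: Q = 284.9290.
dQ/dI = 3.98 − 0.182I = -1.66200.
η = (dQ/dI)·(I/Q) = -1.66200 × (31/284.9290) = -0.181.
η < 0 ⇒ inferior good.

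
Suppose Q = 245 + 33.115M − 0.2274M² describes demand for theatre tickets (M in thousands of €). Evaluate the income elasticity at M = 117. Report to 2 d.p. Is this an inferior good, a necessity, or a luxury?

At M = 117: Q = 1006.5764.
dQ/dM = 33.115 − 0.4548M = -20.09660.
η = (dQ/dM)·(M/Q) = -20.09660 × (117/1006.5764) = -2.34.
η < 0 ⇒ inferior good.

-2.34 (inferior good)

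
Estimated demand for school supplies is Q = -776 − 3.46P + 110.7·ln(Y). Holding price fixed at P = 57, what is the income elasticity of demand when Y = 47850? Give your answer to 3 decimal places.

At P = 57, Y = 47850: Q = 219.664.
Holding P constant, ∂Q/∂Y = 110.7/Y = 0.00231348.
η_Y = (∂Q/∂Y)·(Y/Q) = 0.00231348 × (47850/219.664) = 0.504.

0.504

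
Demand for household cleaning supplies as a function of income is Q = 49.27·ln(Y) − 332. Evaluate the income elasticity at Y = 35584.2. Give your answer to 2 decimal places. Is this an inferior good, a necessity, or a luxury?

0.27 (necessity)

At Y = 35584.2: Q = 184.333.
dQ/dY = 49.27/Y = 0.0013846 at this income.
η = (dQ/dY)·(Y/Q) = 0.0013846 × (35584.2/184.333) = 0.27.
Since 0 < η < 1, the good is a necessity.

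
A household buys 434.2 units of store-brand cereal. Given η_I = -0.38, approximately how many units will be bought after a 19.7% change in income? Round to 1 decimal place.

401.7

%ΔQ ≈ η × %ΔI = -0.38 × 19.7% = -7.486%.
New Q ≈ 434.2 × (1 − 0.07486) = 401.7.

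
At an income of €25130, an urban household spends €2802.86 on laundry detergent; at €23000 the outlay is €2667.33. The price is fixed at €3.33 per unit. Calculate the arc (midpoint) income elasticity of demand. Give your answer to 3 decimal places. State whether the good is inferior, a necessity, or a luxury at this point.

With a constant price, Q₁ = 2802.86/3.33 = 841.700 and Q₂ = 2667.33/3.33 = 801.000 (equivalently, work directly with expenditure since P cancels).
Midpoint %ΔQ = (2667.33 − 2802.86)/2735.10 = -0.04955; midpoint %ΔI = (23000 − 25130)/24065 = -0.08851.
η = -0.04955 / -0.08851 = 0.560.
0 < η < 1 ⇒ necessity.

0.560 (necessity)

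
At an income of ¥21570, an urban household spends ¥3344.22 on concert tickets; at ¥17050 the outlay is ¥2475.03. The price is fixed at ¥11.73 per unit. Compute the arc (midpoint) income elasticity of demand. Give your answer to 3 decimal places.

1.276

With a constant price, Q₁ = 3344.22/11.73 = 285.100 and Q₂ = 2475.03/11.73 = 211.000 (equivalently, work directly with expenditure since P cancels).
Midpoint %ΔQ = (2475.03 − 3344.22)/2909.63 = -0.29873; midpoint %ΔI = (17050 − 21570)/19310 = -0.23408.
η = -0.29873 / -0.23408 = 1.276.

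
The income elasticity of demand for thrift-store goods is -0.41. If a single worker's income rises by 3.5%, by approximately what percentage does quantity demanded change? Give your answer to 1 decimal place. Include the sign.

-1.4%

%ΔQ ≈ η × %ΔI = -0.41 × 3.5% = -1.4%.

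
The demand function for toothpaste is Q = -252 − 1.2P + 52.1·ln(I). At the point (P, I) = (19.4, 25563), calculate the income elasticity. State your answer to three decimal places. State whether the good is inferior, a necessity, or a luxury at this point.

At P = 19.4, I = 25563: Q = 253.478.
Holding P constant, ∂Q/∂I = 52.1/I = 0.0020381.
η_I = (∂Q/∂I)·(I/Q) = 0.0020381 × (25563/253.478) = 0.206.
Since 0 < η < 1, this is a necessity.

0.206 (necessity)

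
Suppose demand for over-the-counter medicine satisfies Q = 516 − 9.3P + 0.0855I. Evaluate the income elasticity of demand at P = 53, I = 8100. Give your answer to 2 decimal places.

0.97

At P = 53, I = 8100: Q = 715.650.
Holding P constant, ∂Q/∂I = 0.0855.
η_I = (∂Q/∂I)·(I/Q) = 0.0855 × (8100/715.650) = 0.97.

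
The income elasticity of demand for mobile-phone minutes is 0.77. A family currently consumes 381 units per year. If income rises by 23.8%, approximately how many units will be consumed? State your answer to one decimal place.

%ΔQ ≈ η × %ΔI = 0.77 × 23.8% = 18.326%.
New Q ≈ 381 × (1 + 0.18326) = 450.8.

450.8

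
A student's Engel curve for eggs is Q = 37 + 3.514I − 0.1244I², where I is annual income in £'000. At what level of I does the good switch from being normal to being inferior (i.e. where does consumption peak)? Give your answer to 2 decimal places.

dQ/dI = 3.514 − 0.2488I.
The good is inferior where dQ/dI < 0. Setting dQ/dI = 0 gives I = 3.514 / 0.2488 = 14.12.

14.12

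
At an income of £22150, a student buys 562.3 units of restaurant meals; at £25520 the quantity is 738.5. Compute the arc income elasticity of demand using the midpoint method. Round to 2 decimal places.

ΔQ = 738.5 − 562.3 = 176.2; midpoint Q̄ = (562.3 + 738.5)/2 = 650.4.
ΔI = 25520 − 22150 = 3370; midpoint Ī = (22150 + 25520)/2 = 23835.
η = (ΔQ/Q̄) ÷ (ΔI/Ī) = (176.2/650.4) ÷ (3370/23835) = 1.92.

1.92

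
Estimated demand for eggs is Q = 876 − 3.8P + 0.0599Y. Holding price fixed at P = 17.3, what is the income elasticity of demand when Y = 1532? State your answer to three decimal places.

0.102

At P = 17.3, Y = 1532: Q = 902.027.
Holding P constant, ∂Q/∂Y = 0.0599.
η_Y = (∂Q/∂Y)·(Y/Q) = 0.0599 × (1532/902.027) = 0.102.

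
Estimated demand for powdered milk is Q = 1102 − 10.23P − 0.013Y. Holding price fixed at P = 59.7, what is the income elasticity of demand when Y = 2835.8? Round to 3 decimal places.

At P = 59.7, Y = 2835.8: Q = 454.404.
Holding P constant, ∂Q/∂Y = −0.013.
η_Y = (∂Q/∂Y)·(Y/Q) = -0.013 × (2835.8/454.404) = -0.081.

-0.081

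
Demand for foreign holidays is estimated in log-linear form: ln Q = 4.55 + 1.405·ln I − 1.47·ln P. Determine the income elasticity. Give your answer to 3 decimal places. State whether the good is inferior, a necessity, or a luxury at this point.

In a log-linear demand, the coefficient on ln I is the income elasticity.
So η = 1.405.
η > 1 ⇒ luxury.

1.405 (luxury)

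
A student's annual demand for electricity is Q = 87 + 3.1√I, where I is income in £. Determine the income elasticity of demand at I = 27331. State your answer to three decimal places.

0.427

At I = 27331: Q = 599.495.
dQ/dI = 3.1/(2√I) = 0.00937571 at this income.
η = (dQ/dI)·(I/Q) = 0.00937571 × (27331/599.495) = 0.427.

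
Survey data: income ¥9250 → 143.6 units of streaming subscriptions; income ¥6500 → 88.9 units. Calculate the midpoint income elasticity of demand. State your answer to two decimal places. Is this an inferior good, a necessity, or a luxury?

1.35 (luxury)

ΔQ = 88.9 − 143.6 = -54.7; midpoint Q̄ = (143.6 + 88.9)/2 = 116.25.
ΔI = 6500 − 9250 = -2750; midpoint Ī = (9250 + 6500)/2 = 7875.
η = (ΔQ/Q̄) ÷ (ΔI/Ī) = (-54.7/116.25) ÷ (-2750/7875) = 1.35.
η > 1 ⇒ luxury.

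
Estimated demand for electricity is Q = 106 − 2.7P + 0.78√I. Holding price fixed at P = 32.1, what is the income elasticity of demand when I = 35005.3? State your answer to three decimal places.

At P = 32.1, I = 35005.3: Q = 165.266.
Holding P constant, ∂Q/∂I = 0.78/(2√I) = 0.00208448.
η_I = (∂Q/∂I)·(I/Q) = 0.00208448 × (35005.3/165.266) = 0.442.

0.442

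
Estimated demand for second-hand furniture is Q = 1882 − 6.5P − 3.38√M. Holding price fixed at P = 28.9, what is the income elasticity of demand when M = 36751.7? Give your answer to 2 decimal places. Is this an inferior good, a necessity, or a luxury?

At P = 28.9, M = 36751.7: Q = 1046.179.
Holding P constant, ∂Q/∂M = -3.38/(2√M) = -0.00881552.
η_M = (∂Q/∂M)·(M/Q) = -0.00881552 × (36751.7/1046.179) = -0.31.
Since η < 0, this is an inferior good.

-0.31 (inferior good)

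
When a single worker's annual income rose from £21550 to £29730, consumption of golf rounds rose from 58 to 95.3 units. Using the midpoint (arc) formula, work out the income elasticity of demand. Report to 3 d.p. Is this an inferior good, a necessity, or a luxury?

ΔQ = 95.3 − 58 = 37.3; midpoint Q̄ = (58 + 95.3)/2 = 76.65.
ΔI = 29730 − 21550 = 8180; midpoint Ī = (21550 + 29730)/2 = 25640.
η = (ΔQ/Q̄) ÷ (ΔI/Ī) = (37.3/76.65) ÷ (8180/25640) = 1.525.
η > 1 ⇒ luxury.

1.525 (luxury)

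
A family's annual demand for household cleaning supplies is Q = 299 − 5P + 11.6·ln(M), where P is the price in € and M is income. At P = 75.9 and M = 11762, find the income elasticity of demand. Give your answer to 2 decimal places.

At P = 75.9, M = 11762: Q = 28.222.
Holding P constant, ∂Q/∂M = 11.6/M = 0.000986227.
η_M = (∂Q/∂M)·(M/Q) = 0.000986227 × (11762/28.222) = 0.41.

0.41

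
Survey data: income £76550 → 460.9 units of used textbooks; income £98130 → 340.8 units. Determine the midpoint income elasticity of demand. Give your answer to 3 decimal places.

ΔQ = 340.8 − 460.9 = -120.1; midpoint Q̄ = (460.9 + 340.8)/2 = 400.85.
ΔI = 98130 − 76550 = 21580; midpoint Ī = (76550 + 98130)/2 = 87340.
η = (ΔQ/Q̄) ÷ (ΔI/Ī) = (-120.1/400.85) ÷ (21580/87340) = -1.213.

-1.213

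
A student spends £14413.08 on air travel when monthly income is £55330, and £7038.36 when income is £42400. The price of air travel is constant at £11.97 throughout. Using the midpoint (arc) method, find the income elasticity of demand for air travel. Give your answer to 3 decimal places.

2.598

With a constant price, Q₁ = 14413.08/11.97 = 1204.100 and Q₂ = 7038.36/11.97 = 588.000 (equivalently, work directly with expenditure since P cancels).
Midpoint %ΔQ = (7038.36 − 14413.08)/10725.72 = -0.68757; midpoint %ΔI = (42400 − 55330)/48865 = -0.26461.
η = -0.68757 / -0.26461 = 2.598.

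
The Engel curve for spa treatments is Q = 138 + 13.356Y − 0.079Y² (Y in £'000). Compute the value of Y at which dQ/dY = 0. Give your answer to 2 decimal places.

84.53

dQ/dY = 13.356 − 0.158Y.
The good is inferior where dQ/dY < 0. Setting dQ/dY = 0 gives Y = 13.356 / 0.158 = 84.53.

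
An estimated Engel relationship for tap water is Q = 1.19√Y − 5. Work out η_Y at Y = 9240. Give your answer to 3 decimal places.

At Y = 9240: Q = 109.389.
dQ/dY = 1.19/(2√Y) = 0.00618986 at this income.
η = (dQ/dY)·(Y/Q) = 0.00618986 × (9240/109.389) = 0.523.

0.523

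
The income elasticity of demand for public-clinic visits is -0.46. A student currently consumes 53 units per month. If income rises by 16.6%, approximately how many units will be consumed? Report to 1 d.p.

%ΔQ ≈ η × %ΔI = -0.46 × 16.6% = -7.636%.
New Q ≈ 53 × (1 − 0.07636) = 49.0.

49.0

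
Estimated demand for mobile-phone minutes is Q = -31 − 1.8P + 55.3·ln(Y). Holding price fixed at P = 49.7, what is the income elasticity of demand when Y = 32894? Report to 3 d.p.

At P = 49.7, Y = 32894: Q = 454.718.
Holding P constant, ∂Q/∂Y = 55.3/Y = 0.00168116.
η_Y = (∂Q/∂Y)·(Y/Q) = 0.00168116 × (32894/454.718) = 0.122.

0.122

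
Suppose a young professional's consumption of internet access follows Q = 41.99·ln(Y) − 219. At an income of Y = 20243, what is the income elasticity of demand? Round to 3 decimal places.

At Y = 20243: Q = 197.355.
dQ/dY = 41.99/Y = 0.0020743 at this income.
η = (dQ/dY)·(Y/Q) = 0.0020743 × (20243/197.355) = 0.213.

0.213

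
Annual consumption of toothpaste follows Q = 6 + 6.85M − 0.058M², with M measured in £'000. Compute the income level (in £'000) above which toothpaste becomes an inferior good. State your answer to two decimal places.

dQ/dM = 6.85 − 0.116M.
The good is inferior where dQ/dM < 0. Setting dQ/dM = 0 gives M = 6.85 / 0.116 = 59.05.

59.05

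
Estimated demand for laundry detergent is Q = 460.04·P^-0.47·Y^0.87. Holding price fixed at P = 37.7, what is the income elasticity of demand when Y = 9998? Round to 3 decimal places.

For a multiplicative demand Q = A·P^α·Y^β, the income elasticity is β everywhere.
Here β = 0.87, so η = 0.870.

0.870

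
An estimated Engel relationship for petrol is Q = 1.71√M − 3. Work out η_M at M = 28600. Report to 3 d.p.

0.505

At M = 28600: Q = 286.187.
dQ/dM = 1.71/(2√M) = 0.00505572 at this income.
η = (dQ/dM)·(M/Q) = 0.00505572 × (28600/286.187) = 0.505.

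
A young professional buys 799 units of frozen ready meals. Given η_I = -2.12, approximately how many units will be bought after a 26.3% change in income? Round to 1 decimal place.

%ΔQ ≈ η × %ΔI = -2.12 × 26.3% = -55.756%.
New Q ≈ 799 × (1 − 0.55756) = 353.5.

353.5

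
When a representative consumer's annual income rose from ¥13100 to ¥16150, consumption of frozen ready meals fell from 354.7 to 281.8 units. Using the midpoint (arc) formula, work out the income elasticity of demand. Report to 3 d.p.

-1.098

ΔQ = 281.8 − 354.7 = -72.9; midpoint Q̄ = (354.7 + 281.8)/2 = 318.25.
ΔI = 16150 − 13100 = 3050; midpoint Ī = (13100 + 16150)/2 = 14625.
η = (ΔQ/Q̄) ÷ (ΔI/Ī) = (-72.9/318.25) ÷ (3050/14625) = -1.098.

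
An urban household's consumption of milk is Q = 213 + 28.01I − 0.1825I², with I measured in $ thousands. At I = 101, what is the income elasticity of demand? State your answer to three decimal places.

-0.758

At I = 101: Q = 1180.3275.
dQ/dI = 28.01 − 0.365I = -8.85500.
η = (dQ/dI)·(I/Q) = -8.85500 × (101/1180.3275) = -0.758.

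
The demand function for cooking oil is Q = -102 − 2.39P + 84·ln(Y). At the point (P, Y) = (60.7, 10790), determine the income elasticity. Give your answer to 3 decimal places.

At P = 60.7, Y = 10790: Q = 532.983.
Holding P constant, ∂Q/∂Y = 84/Y = 0.00778499.
η_Y = (∂Q/∂Y)·(Y/Q) = 0.00778499 × (10790/532.983) = 0.158.

0.158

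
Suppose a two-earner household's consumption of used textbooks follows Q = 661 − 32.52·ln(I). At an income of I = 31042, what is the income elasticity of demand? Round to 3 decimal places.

At I = 31042: Q = 324.643.
dQ/dI = -32.52/I = -0.00104761 at this income.
η = (dQ/dI)·(I/Q) = -0.00104761 × (31042/324.643) = -0.100.

-0.100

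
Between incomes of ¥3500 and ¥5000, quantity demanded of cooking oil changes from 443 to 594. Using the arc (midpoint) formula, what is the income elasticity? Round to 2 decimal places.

ΔQ = 594 − 443 = 151; midpoint Q̄ = (443 + 594)/2 = 518.5.
ΔI = 5000 − 3500 = 1500; midpoint Ī = (3500 + 5000)/2 = 4250.
η = (ΔQ/Q̄) ÷ (ΔI/Ī) = (151/518.5) ÷ (1500/4250) = 0.83.

0.83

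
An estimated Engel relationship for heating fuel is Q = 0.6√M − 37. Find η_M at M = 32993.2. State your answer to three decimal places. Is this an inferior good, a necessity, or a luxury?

0.757 (necessity)

At M = 32993.2: Q = 71.984.
dQ/dM = 0.6/(2√M) = 0.00165162 at this income.
η = (dQ/dM)·(M/Q) = 0.00165162 × (32993.2/71.984) = 0.757.
Since 0 < η < 1, the good is a necessity.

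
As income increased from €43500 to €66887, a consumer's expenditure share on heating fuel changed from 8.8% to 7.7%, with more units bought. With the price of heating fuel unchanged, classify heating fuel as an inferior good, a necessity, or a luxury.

necessity

Quantity rises but the budget share falls as income rises, so 0 < η < 1.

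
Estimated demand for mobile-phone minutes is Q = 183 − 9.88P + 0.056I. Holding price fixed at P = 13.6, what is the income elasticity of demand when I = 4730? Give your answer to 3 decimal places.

0.845

At P = 13.6, I = 4730: Q = 313.512.
Holding P constant, ∂Q/∂I = 0.056.
η_I = (∂Q/∂I)·(I/Q) = 0.056 × (4730/313.512) = 0.845.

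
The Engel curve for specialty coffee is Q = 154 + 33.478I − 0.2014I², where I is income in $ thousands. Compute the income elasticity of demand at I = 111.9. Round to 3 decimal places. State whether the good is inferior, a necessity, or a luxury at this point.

-0.941 (inferior good)

At I = 111.9: Q = 1378.3359.
dQ/dI = 33.478 − 0.4028I = -11.59532.
η = (dQ/dI)·(I/Q) = -11.59532 × (111.9/1378.3359) = -0.941.
η < 0 ⇒ inferior good.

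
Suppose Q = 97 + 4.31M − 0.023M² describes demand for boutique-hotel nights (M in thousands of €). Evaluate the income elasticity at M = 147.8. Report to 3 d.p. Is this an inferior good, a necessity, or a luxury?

At M = 147.8: Q = 231.5867.
dQ/dM = 4.31 − 0.046M = -2.48880.
η = (dQ/dM)·(M/Q) = -2.48880 × (147.8/231.5867) = -1.588.
η < 0 ⇒ inferior good.

-1.588 (inferior good)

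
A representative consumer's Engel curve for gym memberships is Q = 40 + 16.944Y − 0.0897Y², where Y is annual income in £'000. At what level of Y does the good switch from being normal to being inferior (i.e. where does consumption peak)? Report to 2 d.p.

94.45

dQ/dY = 16.944 − 0.1794Y.
The good is inferior where dQ/dY < 0. Setting dQ/dY = 0 gives Y = 16.944 / 0.1794 = 94.45.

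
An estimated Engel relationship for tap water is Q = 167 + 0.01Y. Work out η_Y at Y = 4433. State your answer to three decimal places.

At Y = 4433: Q = 211.330.
dQ/dY = 0.01.
η = (dQ/dY)·(Y/Q) = 0.01 × (4433/211.330) = 0.210.

0.210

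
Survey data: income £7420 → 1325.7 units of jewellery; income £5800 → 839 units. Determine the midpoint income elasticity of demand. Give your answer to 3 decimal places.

1.835

ΔQ = 839 − 1325.7 = -486.7; midpoint Q̄ = (1325.7 + 839)/2 = 1082.35.
ΔI = 5800 − 7420 = -1620; midpoint Ī = (7420 + 5800)/2 = 6610.
η = (ΔQ/Q̄) ÷ (ΔI/Ī) = (-486.7/1082.35) ÷ (-1620/6610) = 1.835.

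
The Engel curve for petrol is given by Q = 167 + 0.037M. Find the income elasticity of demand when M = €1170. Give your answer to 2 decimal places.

At M = 1170: Q = 210.290.
dQ/dM = 0.037.
η = (dQ/dM)·(M/Q) = 0.037 × (1170/210.290) = 0.21.

0.21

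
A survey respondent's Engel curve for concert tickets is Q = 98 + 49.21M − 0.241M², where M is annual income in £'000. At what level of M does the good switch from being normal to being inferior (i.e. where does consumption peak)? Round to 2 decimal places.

102.10

dQ/dM = 49.21 − 0.482M.
The good is inferior where dQ/dM < 0. Setting dQ/dM = 0 gives M = 49.21 / 0.482 = 102.10.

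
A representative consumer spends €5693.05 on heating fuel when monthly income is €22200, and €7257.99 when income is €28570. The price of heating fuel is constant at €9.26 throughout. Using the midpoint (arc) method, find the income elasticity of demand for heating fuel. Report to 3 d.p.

With a constant price, Q₁ = 5693.05/9.26 = 614.800 and Q₂ = 7257.99/9.26 = 783.800 (equivalently, work directly with expenditure since P cancels).
Midpoint %ΔQ = (7257.99 − 5693.05)/6475.52 = 0.24167; midpoint %ΔI = (28570 − 22200)/25385 = 0.25094.
η = 0.24167 / 0.25094 = 0.963.

0.963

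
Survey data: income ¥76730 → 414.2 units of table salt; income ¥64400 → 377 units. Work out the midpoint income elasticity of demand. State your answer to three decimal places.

ΔQ = 377 − 414.2 = -37.2; midpoint Q̄ = (414.2 + 377)/2 = 395.6.
ΔI = 64400 − 76730 = -12330; midpoint Ī = (76730 + 64400)/2 = 70565.
η = (ΔQ/Q̄) ÷ (ΔI/Ī) = (-37.2/395.6) ÷ (-12330/70565) = 0.538.

0.538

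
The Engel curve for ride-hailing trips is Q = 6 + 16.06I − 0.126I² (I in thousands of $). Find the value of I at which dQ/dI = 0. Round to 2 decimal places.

63.73

dQ/dI = 16.06 − 0.252I.
The good is inferior where dQ/dI < 0. Setting dQ/dI = 0 gives I = 16.06 / 0.252 = 63.73.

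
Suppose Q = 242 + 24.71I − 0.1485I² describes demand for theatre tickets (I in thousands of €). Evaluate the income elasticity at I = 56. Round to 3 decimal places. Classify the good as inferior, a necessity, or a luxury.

0.390 (necessity)

At I = 56: Q = 1160.0640.
dQ/dI = 24.71 − 0.297I = 8.07800.
η = (dQ/dI)·(I/Q) = 8.07800 × (56/1160.0640) = 0.390.
0 < η < 1 ⇒ necessity.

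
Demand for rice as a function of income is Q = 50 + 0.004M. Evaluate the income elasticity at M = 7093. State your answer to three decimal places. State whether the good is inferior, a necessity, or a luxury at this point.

0.362 (necessity)

At M = 7093: Q = 78.372.
dQ/dM = 0.004.
η = (dQ/dM)·(M/Q) = 0.004 × (7093/78.372) = 0.362.
Since 0 < η < 1, the good is a necessity.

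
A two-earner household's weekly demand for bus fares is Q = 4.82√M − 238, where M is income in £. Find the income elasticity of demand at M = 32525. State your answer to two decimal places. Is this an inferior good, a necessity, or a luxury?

0.69 (necessity)

At M = 32525: Q = 631.272.
dQ/dM = 4.82/(2√M) = 0.0133631 at this income.
η = (dQ/dM)·(M/Q) = 0.0133631 × (32525/631.272) = 0.69.
Since 0 < η < 1, the good is a necessity.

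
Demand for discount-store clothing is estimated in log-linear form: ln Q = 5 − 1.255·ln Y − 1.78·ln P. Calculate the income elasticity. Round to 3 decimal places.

In a log-linear demand, the coefficient on ln Y is the income elasticity.
So η = -1.255.

-1.255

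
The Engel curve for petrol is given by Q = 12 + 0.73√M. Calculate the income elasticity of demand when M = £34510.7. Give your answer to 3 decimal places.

0.459

At M = 34510.7: Q = 147.613.
dQ/dM = 0.73/(2√M) = 0.00196479 at this income.
η = (dQ/dM)·(M/Q) = 0.00196479 × (34510.7/147.613) = 0.459.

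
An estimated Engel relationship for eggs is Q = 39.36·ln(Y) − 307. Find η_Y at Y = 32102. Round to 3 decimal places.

0.388

At Y = 32102: Q = 101.426.
dQ/dY = 39.36/Y = 0.00122609 at this income.
η = (dQ/dY)·(Y/Q) = 0.00122609 × (32102/101.426) = 0.388.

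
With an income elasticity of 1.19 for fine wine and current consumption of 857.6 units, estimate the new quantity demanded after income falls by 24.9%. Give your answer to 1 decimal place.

%ΔQ ≈ η × %ΔI = 1.19 × (-24.9%) = -29.631%.
New Q ≈ 857.6 × (1 − 0.29631) = 603.5.

603.5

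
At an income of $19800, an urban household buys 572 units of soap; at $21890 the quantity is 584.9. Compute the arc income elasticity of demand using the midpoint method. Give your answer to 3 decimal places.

ΔQ = 584.9 − 572 = 12.9; midpoint Q̄ = (572 + 584.9)/2 = 578.45.
ΔI = 21890 − 19800 = 2090; midpoint Ī = (19800 + 21890)/2 = 20845.
η = (ΔQ/Q̄) ÷ (ΔI/Ī) = (12.9/578.45) ÷ (2090/20845) = 0.222.

0.222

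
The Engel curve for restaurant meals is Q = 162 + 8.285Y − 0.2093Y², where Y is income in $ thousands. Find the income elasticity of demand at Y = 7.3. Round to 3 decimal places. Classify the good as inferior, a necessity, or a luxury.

At Y = 7.3: Q = 211.3269.
dQ/dY = 8.285 − 0.4186Y = 5.22922.
η = (dQ/dY)·(Y/Q) = 5.22922 × (7.3/211.3269) = 0.181.
0 < η < 1 ⇒ necessity.

0.181 (necessity)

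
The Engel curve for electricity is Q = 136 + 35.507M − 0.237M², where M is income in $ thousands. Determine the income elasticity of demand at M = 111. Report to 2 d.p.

At M = 111: Q = 1157.2000.
dQ/dM = 35.507 − 0.474M = -17.10700.
η = (dQ/dM)·(M/Q) = -17.10700 × (111/1157.2000) = -1.64.

-1.64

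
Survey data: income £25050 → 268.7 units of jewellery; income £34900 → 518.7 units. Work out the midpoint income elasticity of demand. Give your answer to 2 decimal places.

1.93

ΔQ = 518.7 − 268.7 = 250; midpoint Q̄ = (268.7 + 518.7)/2 = 393.7.
ΔI = 34900 − 25050 = 9850; midpoint Ī = (25050 + 34900)/2 = 29975.
η = (ΔQ/Q̄) ÷ (ΔI/Ī) = (250/393.7) ÷ (9850/29975) = 1.93.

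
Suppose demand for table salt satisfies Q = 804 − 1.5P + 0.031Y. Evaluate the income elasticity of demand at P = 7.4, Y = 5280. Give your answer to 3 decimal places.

At P = 7.4, Y = 5280: Q = 956.580.
Holding P constant, ∂Q/∂Y = 0.031.
η_Y = (∂Q/∂Y)·(Y/Q) = 0.031 × (5280/956.580) = 0.171.

0.171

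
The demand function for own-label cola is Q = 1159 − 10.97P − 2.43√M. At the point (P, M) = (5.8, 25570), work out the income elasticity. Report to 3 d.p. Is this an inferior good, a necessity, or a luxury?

At P = 5.8, M = 25570: Q = 706.802.
Holding P constant, ∂Q/∂M = -2.43/(2√M) = -0.0075982.
η_M = (∂Q/∂M)·(M/Q) = -0.0075982 × (25570/706.802) = -0.275.
Since η < 0, this is an inferior good.

-0.275 (inferior good)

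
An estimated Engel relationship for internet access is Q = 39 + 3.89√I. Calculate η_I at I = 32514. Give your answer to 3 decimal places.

0.474

At I = 32514: Q = 740.431.
dQ/dI = 3.89/(2√I) = 0.0107866 at this income.
η = (dQ/dI)·(I/Q) = 0.0107866 × (32514/740.431) = 0.474.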